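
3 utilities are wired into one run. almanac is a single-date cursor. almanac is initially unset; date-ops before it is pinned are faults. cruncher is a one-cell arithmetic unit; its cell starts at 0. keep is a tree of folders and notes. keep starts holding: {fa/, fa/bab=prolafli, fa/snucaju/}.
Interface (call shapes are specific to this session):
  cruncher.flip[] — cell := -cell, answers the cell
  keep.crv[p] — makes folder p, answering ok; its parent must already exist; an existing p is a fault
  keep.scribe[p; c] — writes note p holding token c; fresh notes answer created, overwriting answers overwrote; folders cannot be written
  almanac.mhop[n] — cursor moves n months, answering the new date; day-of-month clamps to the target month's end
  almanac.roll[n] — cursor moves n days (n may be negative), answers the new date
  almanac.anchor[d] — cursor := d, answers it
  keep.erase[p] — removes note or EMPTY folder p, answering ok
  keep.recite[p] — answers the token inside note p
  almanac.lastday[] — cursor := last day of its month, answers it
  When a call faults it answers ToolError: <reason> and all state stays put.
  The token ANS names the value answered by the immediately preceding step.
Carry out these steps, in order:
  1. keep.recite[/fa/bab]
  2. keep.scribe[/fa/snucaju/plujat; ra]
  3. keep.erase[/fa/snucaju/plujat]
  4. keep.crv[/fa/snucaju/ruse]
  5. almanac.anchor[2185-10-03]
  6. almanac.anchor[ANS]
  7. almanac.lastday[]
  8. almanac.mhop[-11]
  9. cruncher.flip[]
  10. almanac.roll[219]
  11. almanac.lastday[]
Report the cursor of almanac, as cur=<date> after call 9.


Answer: cur=2184-11-30

Derivation:
Using keep.recite(/fa/bab), — result: prolafli.
Now I run keep.scribe(/fa/snucaju/plujat, ra), yielding created.
Invoking keep.erase(/fa/snucaju/plujat), → ok.
Then keep.crv(/fa/snucaju/ruse), → ok.
Invoking almanac.anchor(2185-10-03), → 2185-10-03.
I use almanac.anchor(ANS), giving 2185-10-03.
Invoking almanac.lastday, yielding 2185-10-31.
Using almanac.mhop(-11), which returns 2184-11-30.
Using cruncher.flip, which returns 0.
I use almanac.roll(219), and get 2185-07-07.
I invoke almanac.lastday, giving 2185-07-31.


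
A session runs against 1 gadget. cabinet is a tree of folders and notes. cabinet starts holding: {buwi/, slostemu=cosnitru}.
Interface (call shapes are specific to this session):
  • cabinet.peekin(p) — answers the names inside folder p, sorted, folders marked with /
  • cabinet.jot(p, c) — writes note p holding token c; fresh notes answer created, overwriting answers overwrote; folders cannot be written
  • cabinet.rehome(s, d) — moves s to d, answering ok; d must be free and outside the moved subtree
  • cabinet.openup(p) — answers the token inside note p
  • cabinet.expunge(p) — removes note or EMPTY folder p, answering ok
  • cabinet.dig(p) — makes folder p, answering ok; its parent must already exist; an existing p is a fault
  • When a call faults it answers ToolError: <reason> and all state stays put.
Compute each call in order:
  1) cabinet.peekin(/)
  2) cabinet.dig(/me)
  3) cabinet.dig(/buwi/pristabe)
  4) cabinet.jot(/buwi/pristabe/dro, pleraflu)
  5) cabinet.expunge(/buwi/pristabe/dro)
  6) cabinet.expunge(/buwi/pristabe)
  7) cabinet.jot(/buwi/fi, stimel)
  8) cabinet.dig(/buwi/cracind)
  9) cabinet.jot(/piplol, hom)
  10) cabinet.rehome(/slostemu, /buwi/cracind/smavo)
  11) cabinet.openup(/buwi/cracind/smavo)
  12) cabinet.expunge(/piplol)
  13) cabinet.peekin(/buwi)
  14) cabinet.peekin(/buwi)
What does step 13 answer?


Answer: [cracind/, fi]

Derivation:
-> cabinet.peekin(p→/)
<- [buwi/, slostemu]
-> cabinet.dig(p→/me)
<- ok
-> cabinet.dig(p→/buwi/pristabe)
<- ok
-> cabinet.jot(p→/buwi/pristabe/dro, c→pleraflu)
<- created
-> cabinet.expunge(p→/buwi/pristabe/dro)
<- ok
-> cabinet.expunge(p→/buwi/pristabe)
<- ok
-> cabinet.jot(p→/buwi/fi, c→stimel)
<- created
-> cabinet.dig(p→/buwi/cracind)
<- ok
-> cabinet.jot(p→/piplol, c→hom)
<- created
-> cabinet.rehome(s→/slostemu, d→/buwi/cracind/smavo)
<- ok
-> cabinet.openup(p→/buwi/cracind/smavo)
<- cosnitru
-> cabinet.expunge(p→/piplol)
<- ok
-> cabinet.peekin(p→/buwi)
<- [cracind/, fi]
-> cabinet.peekin(p→/buwi)
<- [cracind/, fi]


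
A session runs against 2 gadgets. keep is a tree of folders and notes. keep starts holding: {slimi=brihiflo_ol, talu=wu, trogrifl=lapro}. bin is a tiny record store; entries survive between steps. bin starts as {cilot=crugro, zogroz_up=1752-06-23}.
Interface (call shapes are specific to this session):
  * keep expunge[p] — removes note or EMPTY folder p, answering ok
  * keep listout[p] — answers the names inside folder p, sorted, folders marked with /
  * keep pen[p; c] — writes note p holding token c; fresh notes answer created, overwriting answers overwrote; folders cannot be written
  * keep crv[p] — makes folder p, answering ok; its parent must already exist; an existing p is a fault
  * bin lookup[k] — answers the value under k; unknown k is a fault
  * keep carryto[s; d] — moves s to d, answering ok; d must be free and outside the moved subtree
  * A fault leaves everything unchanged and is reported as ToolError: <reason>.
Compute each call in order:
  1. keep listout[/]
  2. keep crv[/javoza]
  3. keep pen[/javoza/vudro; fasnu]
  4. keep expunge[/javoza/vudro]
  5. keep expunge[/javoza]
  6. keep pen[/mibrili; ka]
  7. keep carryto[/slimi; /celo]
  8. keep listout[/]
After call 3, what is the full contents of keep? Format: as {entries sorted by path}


-> keep listout(p='/')
<- [slimi, talu, trogrifl]
-> keep crv(p='/javoza')
<- ok
-> keep pen(p='/javoza/vudro', c='fasnu')
<- created
-> keep expunge(p='/javoza/vudro')
<- ok
-> keep expunge(p='/javoza')
<- ok
-> keep pen(p='/mibrili', c='ka')
<- created
-> keep carryto(s='/slimi', d='/celo')
<- ok
-> keep listout(p='/')
<- [celo, mibrili, talu, trogrifl]

Answer: {javoza/, javoza/vudro=fasnu, slimi=brihiflo_ol, talu=wu, trogrifl=lapro}


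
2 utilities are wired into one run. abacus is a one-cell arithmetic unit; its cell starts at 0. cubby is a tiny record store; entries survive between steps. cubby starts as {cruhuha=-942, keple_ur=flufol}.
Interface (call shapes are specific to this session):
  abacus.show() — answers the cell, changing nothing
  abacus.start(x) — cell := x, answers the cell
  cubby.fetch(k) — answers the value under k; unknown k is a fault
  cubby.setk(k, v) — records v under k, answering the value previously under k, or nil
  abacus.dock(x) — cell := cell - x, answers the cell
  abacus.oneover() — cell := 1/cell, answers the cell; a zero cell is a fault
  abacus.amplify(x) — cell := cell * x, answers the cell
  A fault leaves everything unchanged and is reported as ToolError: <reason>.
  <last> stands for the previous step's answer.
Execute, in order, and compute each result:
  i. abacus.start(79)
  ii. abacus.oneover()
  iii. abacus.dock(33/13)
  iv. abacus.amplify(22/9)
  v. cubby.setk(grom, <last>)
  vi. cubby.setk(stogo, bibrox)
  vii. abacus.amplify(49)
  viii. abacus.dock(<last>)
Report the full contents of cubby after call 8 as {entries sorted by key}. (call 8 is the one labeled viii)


Answer: {cruhuha=-942, grom=-57068/9243, keple_ur=flufol, stogo=bibrox}

Derivation:
I run abacus.start on x='79', which returns 79.
I try abacus.oneover, and see 1/79.
Using abacus.dock on x='33/13', and see -2594/1027.
Calling abacus.amplify on x='22/9', yielding -57068/9243.
Next I call cubby.setk on k='grom', v='<last>', and observe nil.
Invoking cubby.setk on k='stogo', v='bibrox', which returns nil.
Now I run abacus.amplify on x='49', yielding -2796332/9243.
Now I run abacus.dock on x='<last>': 0.


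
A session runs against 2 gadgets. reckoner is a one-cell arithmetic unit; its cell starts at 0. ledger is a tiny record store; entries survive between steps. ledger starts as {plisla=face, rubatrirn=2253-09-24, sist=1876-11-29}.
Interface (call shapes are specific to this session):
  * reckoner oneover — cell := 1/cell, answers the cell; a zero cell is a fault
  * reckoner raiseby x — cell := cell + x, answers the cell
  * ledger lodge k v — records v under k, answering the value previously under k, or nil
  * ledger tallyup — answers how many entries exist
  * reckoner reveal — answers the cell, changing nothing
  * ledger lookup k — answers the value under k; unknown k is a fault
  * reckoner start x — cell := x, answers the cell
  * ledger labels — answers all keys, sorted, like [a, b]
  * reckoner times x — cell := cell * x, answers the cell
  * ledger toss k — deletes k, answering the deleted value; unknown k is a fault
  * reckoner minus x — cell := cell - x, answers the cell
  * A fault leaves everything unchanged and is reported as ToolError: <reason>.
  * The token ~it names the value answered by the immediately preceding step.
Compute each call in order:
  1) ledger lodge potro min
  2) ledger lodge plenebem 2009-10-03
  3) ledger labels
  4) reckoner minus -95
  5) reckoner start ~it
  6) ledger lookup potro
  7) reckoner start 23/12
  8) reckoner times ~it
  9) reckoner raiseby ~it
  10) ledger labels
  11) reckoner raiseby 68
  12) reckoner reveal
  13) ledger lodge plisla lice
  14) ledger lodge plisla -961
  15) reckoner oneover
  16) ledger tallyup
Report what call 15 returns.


~$ ledger lodge k=potro v=min
  nil
~$ ledger lodge k=plenebem v=2009-10-03
  nil
~$ ledger labels
  [plenebem, plisla, potro, rubatrirn, sist]
~$ reckoner minus x=-95
  95
~$ reckoner start x=~it
  95
~$ ledger lookup k=potro
  min
~$ reckoner start x=23/12
  23/12
~$ reckoner times x=~it
  529/144
~$ reckoner raiseby x=~it
  529/72
~$ ledger labels
  [plenebem, plisla, potro, rubatrirn, sist]
~$ reckoner raiseby x=68
  5425/72
~$ reckoner reveal
  5425/72
~$ ledger lodge k=plisla v=lice
  face
~$ ledger lodge k=plisla v=-961
  lice
~$ reckoner oneover
  72/5425
~$ ledger tallyup
  5

Answer: 72/5425


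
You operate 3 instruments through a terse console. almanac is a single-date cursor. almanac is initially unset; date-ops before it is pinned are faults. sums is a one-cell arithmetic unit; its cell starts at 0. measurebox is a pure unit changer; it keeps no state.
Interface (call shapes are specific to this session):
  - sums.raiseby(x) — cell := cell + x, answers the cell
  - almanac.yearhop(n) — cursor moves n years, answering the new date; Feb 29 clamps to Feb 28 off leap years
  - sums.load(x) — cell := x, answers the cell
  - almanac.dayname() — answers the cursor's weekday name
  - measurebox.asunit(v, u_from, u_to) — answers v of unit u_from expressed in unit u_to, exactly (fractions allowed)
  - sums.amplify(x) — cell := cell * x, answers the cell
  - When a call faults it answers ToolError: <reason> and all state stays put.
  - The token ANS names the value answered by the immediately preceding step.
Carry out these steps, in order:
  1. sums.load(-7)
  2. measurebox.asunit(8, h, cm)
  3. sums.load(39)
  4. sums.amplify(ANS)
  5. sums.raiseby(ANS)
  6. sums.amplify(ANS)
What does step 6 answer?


Answer: 9253764

Derivation:
~$ load x→-7
[out] -7
~$ asunit v→8 u_from→h u_to→cm
[out] ToolError: incompatible units
~$ load x→39
[out] 39
~$ amplify x→ANS
[out] 1521
~$ raiseby x→ANS
[out] 3042
~$ amplify x→ANS
[out] 9253764


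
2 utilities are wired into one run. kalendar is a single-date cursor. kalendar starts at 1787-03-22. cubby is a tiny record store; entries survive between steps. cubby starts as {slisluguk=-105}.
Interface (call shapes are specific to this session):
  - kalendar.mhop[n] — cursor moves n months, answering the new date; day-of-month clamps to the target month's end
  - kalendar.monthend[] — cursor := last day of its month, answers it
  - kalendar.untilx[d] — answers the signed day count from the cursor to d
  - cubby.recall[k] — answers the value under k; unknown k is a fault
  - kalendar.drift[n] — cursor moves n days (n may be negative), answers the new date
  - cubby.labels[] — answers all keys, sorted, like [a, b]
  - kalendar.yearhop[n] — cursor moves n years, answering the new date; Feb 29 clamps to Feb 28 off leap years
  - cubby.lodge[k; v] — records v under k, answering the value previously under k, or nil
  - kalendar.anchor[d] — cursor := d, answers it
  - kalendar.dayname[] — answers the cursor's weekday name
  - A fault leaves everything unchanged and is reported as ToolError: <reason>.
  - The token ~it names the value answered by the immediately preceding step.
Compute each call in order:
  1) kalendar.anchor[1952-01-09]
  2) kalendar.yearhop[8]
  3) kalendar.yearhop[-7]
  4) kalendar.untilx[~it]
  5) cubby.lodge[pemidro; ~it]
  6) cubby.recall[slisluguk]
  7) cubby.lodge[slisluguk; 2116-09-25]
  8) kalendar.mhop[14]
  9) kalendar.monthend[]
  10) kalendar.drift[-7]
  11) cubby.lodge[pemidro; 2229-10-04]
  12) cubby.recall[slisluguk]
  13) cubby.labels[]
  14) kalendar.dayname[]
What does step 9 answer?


Answer: 1954-03-31

Derivation:
Calling anchor on d=1952-01-09, which returns 1952-01-09.
I use yearhop on n=8, and get 1960-01-09.
Invoking yearhop on n=-7: 1953-01-09.
Invoking untilx on d=~it: 0.
Using lodge on k=pemidro, v=~it: nil.
Then recall on k=slisluguk, which returns -105.
I invoke lodge on k=slisluguk, v=2116-09-25, which returns -105.
Now I run mhop on n=14: 1954-03-09.
Calling monthend, yielding 1954-03-31.
I run drift on n=-7, giving 1954-03-24.
Next I call lodge on k=pemidro, v=2229-10-04, which returns 0.
I run recall on k=slisluguk, giving 2116-09-25.
Using labels(), and observe [pemidro, slisluguk].
Then dayname, — result: Wednesday.


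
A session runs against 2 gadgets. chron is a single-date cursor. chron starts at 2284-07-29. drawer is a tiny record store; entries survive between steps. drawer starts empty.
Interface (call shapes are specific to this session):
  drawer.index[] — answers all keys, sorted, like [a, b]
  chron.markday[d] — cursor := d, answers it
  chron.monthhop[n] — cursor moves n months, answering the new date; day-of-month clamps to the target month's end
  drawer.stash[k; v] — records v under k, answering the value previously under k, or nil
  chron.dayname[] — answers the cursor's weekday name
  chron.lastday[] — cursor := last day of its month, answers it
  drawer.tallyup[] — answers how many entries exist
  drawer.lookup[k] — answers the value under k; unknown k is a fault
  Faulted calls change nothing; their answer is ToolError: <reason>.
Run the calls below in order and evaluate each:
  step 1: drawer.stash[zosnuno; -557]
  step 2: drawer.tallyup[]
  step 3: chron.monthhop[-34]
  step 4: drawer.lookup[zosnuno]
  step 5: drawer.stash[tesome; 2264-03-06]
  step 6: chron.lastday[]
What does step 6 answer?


Answer: 2281-09-30

Derivation:
CALL stash[k: zosnuno; v: -557]
RET  nil
CALL tallyup[]
RET  1
CALL monthhop[n: -34]
RET  2281-09-29
CALL lookup[k: zosnuno]
RET  -557
CALL stash[k: tesome; v: 2264-03-06]
RET  nil
CALL lastday[]
RET  2281-09-30


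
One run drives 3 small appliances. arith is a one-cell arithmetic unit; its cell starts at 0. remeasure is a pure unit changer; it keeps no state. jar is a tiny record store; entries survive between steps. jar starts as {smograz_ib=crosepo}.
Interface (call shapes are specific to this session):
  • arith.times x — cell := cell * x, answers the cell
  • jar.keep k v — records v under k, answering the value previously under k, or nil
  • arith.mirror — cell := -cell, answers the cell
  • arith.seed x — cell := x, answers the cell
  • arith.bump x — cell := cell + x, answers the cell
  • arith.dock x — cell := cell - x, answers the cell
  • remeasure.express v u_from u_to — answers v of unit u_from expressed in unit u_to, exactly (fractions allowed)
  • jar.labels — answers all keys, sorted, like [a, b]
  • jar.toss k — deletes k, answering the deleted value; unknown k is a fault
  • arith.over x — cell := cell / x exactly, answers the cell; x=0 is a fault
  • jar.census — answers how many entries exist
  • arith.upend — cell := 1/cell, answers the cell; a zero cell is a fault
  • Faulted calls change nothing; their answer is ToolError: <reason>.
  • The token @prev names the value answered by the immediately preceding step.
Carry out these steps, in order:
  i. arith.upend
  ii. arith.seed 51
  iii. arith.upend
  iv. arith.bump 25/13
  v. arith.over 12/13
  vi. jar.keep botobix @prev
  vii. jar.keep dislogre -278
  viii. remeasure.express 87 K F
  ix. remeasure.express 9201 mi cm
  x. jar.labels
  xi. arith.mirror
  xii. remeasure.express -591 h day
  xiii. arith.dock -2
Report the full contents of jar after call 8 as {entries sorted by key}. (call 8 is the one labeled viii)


Answer: {botobix=322/153, dislogre=-278, smograz_ib=crosepo}

Derivation:
==> upend()
<== ToolError: reciprocal of zero
==> seed(x: 51)
<== 51
==> upend()
<== 1/51
==> bump(x: 25/13)
<== 1288/663
==> over(x: 12/13)
<== 322/153
==> keep(k: botobix, v: @prev)
<== nil
==> keep(k: dislogre, v: -278)
<== nil
==> express(v: 87, u_from: K, u_to: F)
<== -30307/100
==> express(v: 9201, u_from: mi, u_to: cm)
<== 7403787072/5
==> labels()
<== [botobix, dislogre, smograz_ib]
==> mirror()
<== -322/153
==> express(v: -591, u_from: h, u_to: day)
<== -197/8
==> dock(x: -2)
<== -16/153


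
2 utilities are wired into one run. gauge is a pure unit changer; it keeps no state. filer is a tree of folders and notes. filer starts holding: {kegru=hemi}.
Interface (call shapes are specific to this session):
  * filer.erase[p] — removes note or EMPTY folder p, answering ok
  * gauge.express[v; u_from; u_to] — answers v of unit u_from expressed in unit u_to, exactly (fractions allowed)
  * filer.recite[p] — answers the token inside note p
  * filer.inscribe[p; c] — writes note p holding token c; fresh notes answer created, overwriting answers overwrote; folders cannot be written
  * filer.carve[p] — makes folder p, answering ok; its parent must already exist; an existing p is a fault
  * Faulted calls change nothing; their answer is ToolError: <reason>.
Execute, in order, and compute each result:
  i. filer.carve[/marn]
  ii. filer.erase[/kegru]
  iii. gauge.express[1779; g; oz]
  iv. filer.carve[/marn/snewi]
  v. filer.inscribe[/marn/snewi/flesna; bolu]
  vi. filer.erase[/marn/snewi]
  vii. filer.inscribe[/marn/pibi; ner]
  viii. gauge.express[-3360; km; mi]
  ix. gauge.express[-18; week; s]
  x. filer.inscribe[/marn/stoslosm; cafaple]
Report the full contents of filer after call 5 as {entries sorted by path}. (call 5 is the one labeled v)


Act: filer.carve[/marn]
Obs: ok
Act: filer.erase[/kegru]
Obs: ok
Act: gauge.express[1779; g; oz]
Obs: 2846400000/45359237
Act: filer.carve[/marn/snewi]
Obs: ok
Act: filer.inscribe[/marn/snewi/flesna; bolu]
Obs: created
Act: filer.erase[/marn/snewi]
Obs: ToolError: not empty
Act: filer.inscribe[/marn/pibi; ner]
Obs: created
Act: gauge.express[-3360; km; mi]
Obs: -8750000/4191
Act: gauge.express[-18; week; s]
Obs: -10886400
Act: filer.inscribe[/marn/stoslosm; cafaple]
Obs: created

Answer: {marn/, marn/snewi/, marn/snewi/flesna=bolu}


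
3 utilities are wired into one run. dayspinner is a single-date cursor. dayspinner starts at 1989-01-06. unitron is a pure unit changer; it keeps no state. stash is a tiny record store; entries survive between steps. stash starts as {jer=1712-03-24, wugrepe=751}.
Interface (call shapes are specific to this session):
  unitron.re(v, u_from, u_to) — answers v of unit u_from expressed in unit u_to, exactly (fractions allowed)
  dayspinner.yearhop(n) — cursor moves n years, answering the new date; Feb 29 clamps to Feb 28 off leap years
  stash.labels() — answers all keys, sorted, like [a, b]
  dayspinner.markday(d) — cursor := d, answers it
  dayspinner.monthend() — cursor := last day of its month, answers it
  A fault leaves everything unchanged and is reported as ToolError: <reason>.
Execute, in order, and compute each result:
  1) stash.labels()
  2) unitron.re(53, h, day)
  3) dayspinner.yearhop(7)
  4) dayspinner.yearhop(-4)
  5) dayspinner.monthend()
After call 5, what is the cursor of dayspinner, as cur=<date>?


Answer: cur=1992-01-31

Derivation:
I call stash.labels(), and get [jer, wugrepe].
Now I run unitron.re using v=53, u_from=h, u_to=day, — result: 53/24.
I run dayspinner.yearhop using n=7, and get 1996-01-06.
I try dayspinner.yearhop using n=-4, giving 1992-01-06.
Using dayspinner.monthend, — result: 1992-01-31.


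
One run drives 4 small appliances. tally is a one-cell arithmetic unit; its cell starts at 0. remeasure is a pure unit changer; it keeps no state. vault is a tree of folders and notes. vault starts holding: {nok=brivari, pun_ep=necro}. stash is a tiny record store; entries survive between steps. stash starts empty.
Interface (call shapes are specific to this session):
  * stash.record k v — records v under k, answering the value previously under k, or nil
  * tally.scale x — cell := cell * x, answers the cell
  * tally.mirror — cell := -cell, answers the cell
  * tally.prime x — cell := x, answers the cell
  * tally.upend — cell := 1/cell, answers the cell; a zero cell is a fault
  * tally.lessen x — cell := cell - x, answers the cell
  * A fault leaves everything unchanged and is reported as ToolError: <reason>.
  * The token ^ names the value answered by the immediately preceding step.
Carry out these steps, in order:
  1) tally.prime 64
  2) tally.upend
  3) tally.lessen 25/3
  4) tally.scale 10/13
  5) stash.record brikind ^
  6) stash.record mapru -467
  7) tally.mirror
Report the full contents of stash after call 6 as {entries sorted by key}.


% tally.prime 64
  64
% tally.upend
  1/64
% tally.lessen 25/3
  -1597/192
% tally.scale 10/13
  -7985/1248
% stash.record brikind ^
  nil
% stash.record mapru -467
  nil
% tally.mirror
  7985/1248

Answer: {brikind=-7985/1248, mapru=-467}


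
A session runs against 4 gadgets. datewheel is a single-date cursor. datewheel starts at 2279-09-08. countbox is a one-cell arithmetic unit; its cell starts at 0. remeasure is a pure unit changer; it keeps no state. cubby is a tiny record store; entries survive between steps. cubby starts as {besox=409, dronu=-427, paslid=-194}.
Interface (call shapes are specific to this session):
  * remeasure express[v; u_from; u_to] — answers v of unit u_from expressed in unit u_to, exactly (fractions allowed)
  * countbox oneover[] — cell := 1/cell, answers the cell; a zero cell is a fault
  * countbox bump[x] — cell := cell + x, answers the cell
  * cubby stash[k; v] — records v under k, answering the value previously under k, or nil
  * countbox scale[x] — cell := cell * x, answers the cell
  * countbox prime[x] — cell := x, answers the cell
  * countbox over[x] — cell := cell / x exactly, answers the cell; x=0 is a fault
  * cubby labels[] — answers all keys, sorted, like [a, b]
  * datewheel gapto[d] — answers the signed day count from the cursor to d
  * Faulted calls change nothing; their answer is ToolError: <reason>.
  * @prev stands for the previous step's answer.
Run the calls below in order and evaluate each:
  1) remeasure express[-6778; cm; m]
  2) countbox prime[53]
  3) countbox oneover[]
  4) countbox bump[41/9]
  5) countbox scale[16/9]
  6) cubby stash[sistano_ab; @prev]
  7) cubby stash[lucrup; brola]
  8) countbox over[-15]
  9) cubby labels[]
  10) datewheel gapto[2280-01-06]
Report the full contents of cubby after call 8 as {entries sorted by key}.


→ remeasure express(v='-6778', u_from='cm', u_to='m')
← -3389/50
→ countbox prime(x='53')
← 53
→ countbox oneover()
← 1/53
→ countbox bump(x='41/9')
← 2182/477
→ countbox scale(x='16/9')
← 34912/4293
→ cubby stash(k='sistano_ab', v='@prev')
← nil
→ cubby stash(k='lucrup', v='brola')
← nil
→ countbox over(x='-15')
← -34912/64395
→ cubby labels()
← [besox, dronu, lucrup, paslid, sistano_ab]
→ datewheel gapto(d='2280-01-06')
← 120

Answer: {besox=409, dronu=-427, lucrup=brola, paslid=-194, sistano_ab=34912/4293}


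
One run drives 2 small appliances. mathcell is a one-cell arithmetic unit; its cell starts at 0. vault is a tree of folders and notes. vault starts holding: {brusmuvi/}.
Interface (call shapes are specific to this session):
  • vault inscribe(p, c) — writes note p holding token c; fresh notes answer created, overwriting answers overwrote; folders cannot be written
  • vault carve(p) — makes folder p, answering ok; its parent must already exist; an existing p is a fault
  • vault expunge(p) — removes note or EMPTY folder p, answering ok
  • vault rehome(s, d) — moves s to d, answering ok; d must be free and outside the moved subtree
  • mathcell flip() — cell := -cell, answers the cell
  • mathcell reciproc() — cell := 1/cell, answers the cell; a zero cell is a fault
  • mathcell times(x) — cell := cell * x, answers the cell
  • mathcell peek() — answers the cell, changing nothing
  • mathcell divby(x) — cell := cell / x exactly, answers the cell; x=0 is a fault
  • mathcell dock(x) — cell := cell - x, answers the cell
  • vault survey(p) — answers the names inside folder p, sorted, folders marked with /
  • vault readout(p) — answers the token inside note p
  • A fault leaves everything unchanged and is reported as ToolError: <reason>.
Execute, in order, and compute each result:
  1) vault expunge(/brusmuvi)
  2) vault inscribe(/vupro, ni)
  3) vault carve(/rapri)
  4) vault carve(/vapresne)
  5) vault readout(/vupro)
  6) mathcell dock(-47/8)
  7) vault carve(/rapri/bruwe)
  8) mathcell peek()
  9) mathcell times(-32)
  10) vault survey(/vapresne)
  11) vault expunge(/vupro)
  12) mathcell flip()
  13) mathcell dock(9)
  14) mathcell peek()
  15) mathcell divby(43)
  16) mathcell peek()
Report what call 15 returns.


·→ vault expunge(p→/brusmuvi)
·← ok
·→ vault inscribe(p→/vupro, c→ni)
·← created
·→ vault carve(p→/rapri)
·← ok
·→ vault carve(p→/vapresne)
·← ok
·→ vault readout(p→/vupro)
·← ni
·→ mathcell dock(x→-47/8)
·← 47/8
·→ vault carve(p→/rapri/bruwe)
·← ok
·→ mathcell peek()
·← 47/8
·→ mathcell times(x→-32)
·← -188
·→ vault survey(p→/vapresne)
·← []
·→ vault expunge(p→/vupro)
·← ok
·→ mathcell flip()
·← 188
·→ mathcell dock(x→9)
·← 179
·→ mathcell peek()
·← 179
·→ mathcell divby(x→43)
·← 179/43
·→ mathcell peek()
·← 179/43

Answer: 179/43


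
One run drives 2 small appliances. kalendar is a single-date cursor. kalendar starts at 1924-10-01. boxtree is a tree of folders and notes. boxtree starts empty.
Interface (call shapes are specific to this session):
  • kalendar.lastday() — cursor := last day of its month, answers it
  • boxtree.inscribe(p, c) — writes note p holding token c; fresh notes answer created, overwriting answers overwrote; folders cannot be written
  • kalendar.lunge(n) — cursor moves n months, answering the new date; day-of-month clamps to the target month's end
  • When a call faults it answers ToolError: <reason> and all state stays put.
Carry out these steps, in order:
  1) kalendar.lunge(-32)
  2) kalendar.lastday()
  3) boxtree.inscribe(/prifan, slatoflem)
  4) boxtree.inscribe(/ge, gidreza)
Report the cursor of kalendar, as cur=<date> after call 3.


→ kalendar.lunge(n: -32)
← 1922-02-01
→ kalendar.lastday()
← 1922-02-28
→ boxtree.inscribe(p: /prifan, c: slatoflem)
← created
→ boxtree.inscribe(p: /ge, c: gidreza)
← created

Answer: cur=1922-02-28


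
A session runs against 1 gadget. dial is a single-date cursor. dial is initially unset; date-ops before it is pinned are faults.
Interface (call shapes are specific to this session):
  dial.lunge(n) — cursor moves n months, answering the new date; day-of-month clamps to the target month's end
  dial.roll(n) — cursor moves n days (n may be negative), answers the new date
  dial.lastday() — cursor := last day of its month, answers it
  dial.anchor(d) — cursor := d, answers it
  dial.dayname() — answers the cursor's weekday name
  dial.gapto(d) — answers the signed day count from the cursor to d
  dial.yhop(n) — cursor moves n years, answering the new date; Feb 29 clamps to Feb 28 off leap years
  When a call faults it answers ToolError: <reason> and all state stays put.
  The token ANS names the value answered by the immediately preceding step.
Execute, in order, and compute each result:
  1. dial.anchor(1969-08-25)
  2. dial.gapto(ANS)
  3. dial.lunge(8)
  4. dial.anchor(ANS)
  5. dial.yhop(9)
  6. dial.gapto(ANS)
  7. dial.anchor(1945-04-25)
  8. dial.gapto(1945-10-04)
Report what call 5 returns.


~$ dial.anchor 1969-08-25
[out] 1969-08-25
~$ dial.gapto ANS
[out] 0
~$ dial.lunge 8
[out] 1970-04-25
~$ dial.anchor ANS
[out] 1970-04-25
~$ dial.yhop 9
[out] 1979-04-25
~$ dial.gapto ANS
[out] 0
~$ dial.anchor 1945-04-25
[out] 1945-04-25
~$ dial.gapto 1945-10-04
[out] 162

Answer: 1979-04-25


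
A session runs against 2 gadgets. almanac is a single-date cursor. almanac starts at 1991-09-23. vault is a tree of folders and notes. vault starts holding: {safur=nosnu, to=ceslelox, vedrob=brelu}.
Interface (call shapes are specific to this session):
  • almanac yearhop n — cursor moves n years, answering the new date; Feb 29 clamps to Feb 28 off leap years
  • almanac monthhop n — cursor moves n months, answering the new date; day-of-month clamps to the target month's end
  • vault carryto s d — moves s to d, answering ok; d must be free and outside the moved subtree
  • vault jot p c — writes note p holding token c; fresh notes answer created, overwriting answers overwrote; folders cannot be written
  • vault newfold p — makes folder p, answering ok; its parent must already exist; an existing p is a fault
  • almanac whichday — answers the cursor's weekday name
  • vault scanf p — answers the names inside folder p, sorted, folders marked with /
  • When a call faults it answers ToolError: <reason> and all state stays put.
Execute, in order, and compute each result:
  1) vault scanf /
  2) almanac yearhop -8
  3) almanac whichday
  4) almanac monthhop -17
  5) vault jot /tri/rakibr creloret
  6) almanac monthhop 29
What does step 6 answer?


// vault scanf(p: /) ~> [safur, to, vedrob]
// almanac yearhop(n: -8) ~> 1983-09-23
// almanac whichday() ~> Friday
// almanac monthhop(n: -17) ~> 1982-04-23
// vault jot(p: /tri/rakibr, c: creloret) ~> ToolError: no parent
// almanac monthhop(n: 29) ~> 1984-09-23

Answer: 1984-09-23


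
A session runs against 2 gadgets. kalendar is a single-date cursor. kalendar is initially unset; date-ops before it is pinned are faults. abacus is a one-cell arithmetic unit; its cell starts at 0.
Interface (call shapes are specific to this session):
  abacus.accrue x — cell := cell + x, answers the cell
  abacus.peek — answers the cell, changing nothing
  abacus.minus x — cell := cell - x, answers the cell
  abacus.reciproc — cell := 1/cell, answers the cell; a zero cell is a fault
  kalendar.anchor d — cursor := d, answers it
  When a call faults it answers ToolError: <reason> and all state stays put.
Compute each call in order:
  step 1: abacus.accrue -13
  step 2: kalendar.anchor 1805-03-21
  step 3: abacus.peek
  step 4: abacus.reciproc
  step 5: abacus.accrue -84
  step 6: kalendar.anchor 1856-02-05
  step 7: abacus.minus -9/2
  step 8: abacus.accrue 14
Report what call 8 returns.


Answer: -1705/26

Derivation:
Invoking abacus.accrue passing x='-13': -13.
I use kalendar.anchor passing d='1805-03-21', and observe 1805-03-21.
Invoking abacus.peek: -13.
I call abacus.reciproc(), and observe -1/13.
Now I run abacus.accrue passing x='-84', giving -1093/13.
Invoking kalendar.anchor passing d='1856-02-05', → 1856-02-05.
Then abacus.minus passing x='-9/2': -2069/26.
I use abacus.accrue passing x='14', which returns -1705/26.


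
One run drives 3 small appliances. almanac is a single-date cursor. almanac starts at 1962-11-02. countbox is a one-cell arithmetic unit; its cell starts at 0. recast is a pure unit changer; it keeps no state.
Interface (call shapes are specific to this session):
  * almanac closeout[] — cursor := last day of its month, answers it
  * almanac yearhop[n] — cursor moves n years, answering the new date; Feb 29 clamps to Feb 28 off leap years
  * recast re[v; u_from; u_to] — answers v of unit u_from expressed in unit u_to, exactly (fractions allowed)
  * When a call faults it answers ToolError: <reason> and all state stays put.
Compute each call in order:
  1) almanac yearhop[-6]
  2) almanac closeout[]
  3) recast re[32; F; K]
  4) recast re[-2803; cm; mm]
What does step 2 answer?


→ almanac yearhop(-6)
← 1956-11-02
→ almanac closeout()
← 1956-11-30
→ recast re(32, F, K)
← 5463/20
→ recast re(-2803, cm, mm)
← -28030

Answer: 1956-11-30


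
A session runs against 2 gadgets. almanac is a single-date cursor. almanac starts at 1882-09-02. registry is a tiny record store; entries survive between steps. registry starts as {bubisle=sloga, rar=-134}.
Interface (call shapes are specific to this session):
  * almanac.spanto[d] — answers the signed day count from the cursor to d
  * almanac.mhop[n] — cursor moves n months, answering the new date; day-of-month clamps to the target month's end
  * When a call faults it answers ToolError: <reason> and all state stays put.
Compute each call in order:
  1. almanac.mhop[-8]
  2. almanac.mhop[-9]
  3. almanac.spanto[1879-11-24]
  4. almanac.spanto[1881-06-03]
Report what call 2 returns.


Answer: 1881-04-02

Derivation:
$ almanac.mhop -8
  1882-01-02
$ almanac.mhop -9
  1881-04-02
$ almanac.spanto 1879-11-24
  -495
$ almanac.spanto 1881-06-03
  62


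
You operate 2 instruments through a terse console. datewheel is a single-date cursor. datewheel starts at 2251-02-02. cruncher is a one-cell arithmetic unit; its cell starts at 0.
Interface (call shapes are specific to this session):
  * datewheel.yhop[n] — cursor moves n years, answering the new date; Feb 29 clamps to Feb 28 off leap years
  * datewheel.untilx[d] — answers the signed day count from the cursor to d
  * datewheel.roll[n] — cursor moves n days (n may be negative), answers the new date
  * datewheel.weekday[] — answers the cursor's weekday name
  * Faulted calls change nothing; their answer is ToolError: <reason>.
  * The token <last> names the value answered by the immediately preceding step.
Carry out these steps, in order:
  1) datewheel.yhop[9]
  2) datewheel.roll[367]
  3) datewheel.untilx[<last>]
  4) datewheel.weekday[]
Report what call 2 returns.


Answer: 2261-02-03

Derivation:
>> yhop(n=9)
<< 2260-02-02
>> roll(n=367)
<< 2261-02-03
>> untilx(d=<last>)
<< 0
>> weekday()
<< Sunday


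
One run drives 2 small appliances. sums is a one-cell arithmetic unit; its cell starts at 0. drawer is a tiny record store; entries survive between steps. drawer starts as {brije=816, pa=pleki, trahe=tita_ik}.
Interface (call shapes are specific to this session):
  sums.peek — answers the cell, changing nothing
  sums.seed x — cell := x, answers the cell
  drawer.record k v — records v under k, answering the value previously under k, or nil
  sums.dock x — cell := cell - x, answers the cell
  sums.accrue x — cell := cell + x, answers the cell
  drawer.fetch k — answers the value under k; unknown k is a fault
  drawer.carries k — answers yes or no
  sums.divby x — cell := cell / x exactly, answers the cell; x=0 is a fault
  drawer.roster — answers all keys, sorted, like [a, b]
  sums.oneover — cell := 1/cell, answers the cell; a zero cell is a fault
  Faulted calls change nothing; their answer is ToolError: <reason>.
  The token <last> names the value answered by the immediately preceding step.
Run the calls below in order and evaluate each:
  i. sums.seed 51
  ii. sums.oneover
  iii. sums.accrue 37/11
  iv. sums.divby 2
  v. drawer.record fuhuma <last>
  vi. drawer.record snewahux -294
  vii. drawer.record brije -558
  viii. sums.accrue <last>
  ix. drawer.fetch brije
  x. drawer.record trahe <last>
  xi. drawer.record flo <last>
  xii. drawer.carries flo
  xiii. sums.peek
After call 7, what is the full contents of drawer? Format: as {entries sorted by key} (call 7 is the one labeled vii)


# 1. sums.seed(x: 51) ~> 51
# 2. sums.oneover() ~> 1/51
# 3. sums.accrue(x: 37/11) ~> 1898/561
# 4. sums.divby(x: 2) ~> 949/561
# 5. drawer.record(k: fuhuma, v: <last>) ~> nil
# 6. drawer.record(k: snewahux, v: -294) ~> nil
# 7. drawer.record(k: brije, v: -558) ~> 816
# 8. sums.accrue(x: <last>) ~> 458725/561
# 9. drawer.fetch(k: brije) ~> -558
# 10. drawer.record(k: trahe, v: <last>) ~> tita_ik
# 11. drawer.record(k: flo, v: <last>) ~> nil
# 12. drawer.carries(k: flo) ~> yes
# 13. sums.peek() ~> 458725/561

Answer: {brije=-558, fuhuma=949/561, pa=pleki, snewahux=-294, trahe=tita_ik}


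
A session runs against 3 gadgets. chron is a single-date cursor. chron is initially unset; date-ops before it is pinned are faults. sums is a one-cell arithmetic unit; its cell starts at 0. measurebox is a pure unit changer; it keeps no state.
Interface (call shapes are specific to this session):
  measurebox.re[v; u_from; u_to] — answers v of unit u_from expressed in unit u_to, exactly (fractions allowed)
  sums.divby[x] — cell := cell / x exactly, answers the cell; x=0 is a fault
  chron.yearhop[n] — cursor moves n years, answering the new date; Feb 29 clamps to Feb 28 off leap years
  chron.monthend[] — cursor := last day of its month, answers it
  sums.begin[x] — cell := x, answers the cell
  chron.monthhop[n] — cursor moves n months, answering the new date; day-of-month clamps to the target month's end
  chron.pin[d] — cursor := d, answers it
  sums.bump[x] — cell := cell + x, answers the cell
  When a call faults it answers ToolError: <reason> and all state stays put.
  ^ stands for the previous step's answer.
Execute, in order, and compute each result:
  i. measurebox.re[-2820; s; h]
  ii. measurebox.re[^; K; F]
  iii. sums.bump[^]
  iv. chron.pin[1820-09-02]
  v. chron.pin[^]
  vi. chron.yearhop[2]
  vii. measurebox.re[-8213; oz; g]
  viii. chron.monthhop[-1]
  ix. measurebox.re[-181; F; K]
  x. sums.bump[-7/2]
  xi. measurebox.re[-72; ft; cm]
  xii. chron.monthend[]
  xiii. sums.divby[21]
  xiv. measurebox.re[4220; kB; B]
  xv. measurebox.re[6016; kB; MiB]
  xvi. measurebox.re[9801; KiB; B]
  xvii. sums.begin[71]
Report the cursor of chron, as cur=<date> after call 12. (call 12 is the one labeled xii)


>>> measurebox.re v: -2820 u_from: s u_to: h
= -47/60
>>> measurebox.re v: ^ u_from: K u_to: F
= -11527/25
>>> sums.bump x: ^
= -11527/25
>>> chron.pin d: 1820-09-02
= 1820-09-02
>>> chron.pin d: ^
= 1820-09-02
>>> chron.yearhop n: 2
= 1822-09-02
>>> measurebox.re v: -8213 u_from: oz u_to: g
= -372535413481/1600000
>>> chron.monthhop n: -1
= 1822-08-02
>>> measurebox.re v: -181 u_from: F u_to: K
= 9289/60
>>> sums.bump x: -7/2
= -23229/50
>>> measurebox.re v: -72 u_from: ft u_to: cm
= -54864/25
>>> chron.monthend
= 1822-08-31
>>> sums.divby x: 21
= -7743/350
>>> measurebox.re v: 4220 u_from: kB u_to: B
= 4220000
>>> measurebox.re v: 6016 u_from: kB u_to: MiB
= 5875/1024
>>> measurebox.re v: 9801 u_from: KiB u_to: B
= 10036224
>>> sums.begin x: 71
= 71

Answer: cur=1822-08-31


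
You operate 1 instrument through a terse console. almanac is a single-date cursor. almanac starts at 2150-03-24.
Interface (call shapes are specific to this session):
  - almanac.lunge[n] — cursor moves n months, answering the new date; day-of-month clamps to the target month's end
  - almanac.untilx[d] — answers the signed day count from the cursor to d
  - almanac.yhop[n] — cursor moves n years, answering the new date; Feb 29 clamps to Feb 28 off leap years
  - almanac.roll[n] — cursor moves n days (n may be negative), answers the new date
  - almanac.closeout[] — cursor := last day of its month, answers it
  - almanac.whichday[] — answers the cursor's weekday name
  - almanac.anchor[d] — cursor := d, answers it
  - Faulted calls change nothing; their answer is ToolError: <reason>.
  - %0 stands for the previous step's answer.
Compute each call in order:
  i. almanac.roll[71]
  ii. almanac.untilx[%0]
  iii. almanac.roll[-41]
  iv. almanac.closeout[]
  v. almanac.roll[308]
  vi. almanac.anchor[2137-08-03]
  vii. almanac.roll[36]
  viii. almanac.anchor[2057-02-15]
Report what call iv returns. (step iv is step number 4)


Answer: 2150-04-30

Derivation:
% almanac.roll n→71
= 2150-06-03
% almanac.untilx d→%0
= 0
% almanac.roll n→-41
= 2150-04-23
% almanac.closeout
= 2150-04-30
% almanac.roll n→308
= 2151-03-04
% almanac.anchor d→2137-08-03
= 2137-08-03
% almanac.roll n→36
= 2137-09-08
% almanac.anchor d→2057-02-15
= 2057-02-15
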